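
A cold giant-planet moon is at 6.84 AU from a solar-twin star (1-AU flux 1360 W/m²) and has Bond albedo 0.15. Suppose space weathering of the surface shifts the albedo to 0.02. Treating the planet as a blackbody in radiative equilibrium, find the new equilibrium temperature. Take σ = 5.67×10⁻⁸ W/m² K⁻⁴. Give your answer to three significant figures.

By the inverse-square law, S = 1360/6.84² = 29.07 W/m².
New equilibrium: T₂ = [(1−0.02)·29.07/(4σ)]^(1/4) = 105.9 K.

106 K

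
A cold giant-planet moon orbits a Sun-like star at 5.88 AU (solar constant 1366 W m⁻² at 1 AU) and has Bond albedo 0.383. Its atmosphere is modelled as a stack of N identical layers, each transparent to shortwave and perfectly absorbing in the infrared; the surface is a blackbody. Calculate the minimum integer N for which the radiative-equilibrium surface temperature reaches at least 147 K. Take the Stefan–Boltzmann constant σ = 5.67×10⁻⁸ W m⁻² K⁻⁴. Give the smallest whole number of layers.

By the inverse-square law, S = 1366/5.88² = 39.51 W m⁻².
The effective emission temperature is T_e = [S(1−α)/(4σ)]^¼ = 101.8 K.
Need (N+1)T_e⁴ ≥ T_s⁴, i.e. N+1 ≥ (147/101.8)⁴ = 4.344.
The minimum whole number is N = 4.

4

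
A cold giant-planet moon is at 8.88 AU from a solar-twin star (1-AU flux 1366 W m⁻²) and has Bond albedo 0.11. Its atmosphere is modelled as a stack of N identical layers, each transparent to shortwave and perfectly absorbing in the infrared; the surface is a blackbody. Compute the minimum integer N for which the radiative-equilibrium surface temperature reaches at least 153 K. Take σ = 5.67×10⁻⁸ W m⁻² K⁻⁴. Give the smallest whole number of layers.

Irradiance scales as 1/d², so S = 1366 W m⁻² × (1/8.88)² = 17.32 W m⁻².
Top-of-atmosphere balance: σT_e⁴ = S(1−α)/4 = 3.854 W m⁻² → T_e = 90.80 K.
T_s = (N+1)^(1/4)·T_e ≥ 153 K requires N+1 ≥ (T_s/T_e)⁴ = (153/90.80)⁴ = 8.061.
So N ≥ 7.061; the smallest integer is N = 8.

8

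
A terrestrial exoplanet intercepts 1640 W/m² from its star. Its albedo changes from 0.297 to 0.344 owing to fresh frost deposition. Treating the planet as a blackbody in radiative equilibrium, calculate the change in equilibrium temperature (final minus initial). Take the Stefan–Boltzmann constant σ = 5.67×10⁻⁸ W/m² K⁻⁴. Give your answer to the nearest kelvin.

Before: T₁ = [1640·0.703/(4σ)]^(1/4) = 267.0 K.
Final:   T₂ = [S(1−0.344)/(4σ)]^(1/4) = 262.4 K.
Change: 262.4 − 267.0 = -4.579 K.

-5 kelvin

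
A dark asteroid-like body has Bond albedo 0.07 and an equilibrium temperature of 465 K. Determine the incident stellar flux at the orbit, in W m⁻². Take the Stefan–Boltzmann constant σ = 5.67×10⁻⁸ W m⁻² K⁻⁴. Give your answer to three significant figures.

11400 W m⁻²

From S(1−α)/4 = σT⁴: S = 4σT⁴/(1−α).
σT⁴ = 5.67×10⁻⁸·(465)⁴ = 2651 W m⁻².
So S = 4×2651/(1−0.07) = 11400 W m⁻².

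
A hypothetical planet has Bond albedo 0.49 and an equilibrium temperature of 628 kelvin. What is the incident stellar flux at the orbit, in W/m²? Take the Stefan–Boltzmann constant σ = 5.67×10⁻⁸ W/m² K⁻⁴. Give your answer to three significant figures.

69200 W/m²

Invert the energy balance for S: S = 4σT⁴/(1−α).
σT⁴ = 5.67×10⁻⁸·(628)⁴ = 8819 W/m².
So S = 4×8819/(1−0.49) = 69170 W/m².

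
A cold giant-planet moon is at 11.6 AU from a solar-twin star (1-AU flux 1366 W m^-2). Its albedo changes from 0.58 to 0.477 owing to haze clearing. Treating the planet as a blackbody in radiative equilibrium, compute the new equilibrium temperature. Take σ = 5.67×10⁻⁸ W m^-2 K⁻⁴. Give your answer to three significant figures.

69.6 K

Flux at the orbit: S = 1366/(11.6)² = 10.15 W m^-2.
With the new albedo, S(1−α₂)/4 = 1.327 W m^-2, so T₂ = 69.56 K.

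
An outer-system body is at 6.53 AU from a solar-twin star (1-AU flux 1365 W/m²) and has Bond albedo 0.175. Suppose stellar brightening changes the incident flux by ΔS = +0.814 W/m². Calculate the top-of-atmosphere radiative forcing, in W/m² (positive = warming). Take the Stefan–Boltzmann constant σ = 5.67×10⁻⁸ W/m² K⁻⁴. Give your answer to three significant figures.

By the inverse-square law, S = 1365/6.53² = 32.01 W/m².
TOA radiative forcing: ΔF = (1−α)ΔS/4 = 0.825·(+0.814)/4 = 0.1679 W/m².

0.168 W/m²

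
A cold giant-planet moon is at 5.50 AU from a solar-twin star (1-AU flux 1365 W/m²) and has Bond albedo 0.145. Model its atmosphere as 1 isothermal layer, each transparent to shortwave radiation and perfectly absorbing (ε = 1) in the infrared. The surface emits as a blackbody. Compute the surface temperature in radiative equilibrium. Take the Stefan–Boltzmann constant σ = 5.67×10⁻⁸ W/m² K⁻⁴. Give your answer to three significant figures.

Flux at the orbit: S = 1365/(5.50)² = 45.12 W/m².
The effective emission temperature is T_e = [S(1−α)/(4σ)]^¼ = 114.2 K.
With N = 1 opaque layers, T_s = (N+1)^(1/4)·T_e = 2^(1/4)·114.2 = 135.8 K.

136 kelvin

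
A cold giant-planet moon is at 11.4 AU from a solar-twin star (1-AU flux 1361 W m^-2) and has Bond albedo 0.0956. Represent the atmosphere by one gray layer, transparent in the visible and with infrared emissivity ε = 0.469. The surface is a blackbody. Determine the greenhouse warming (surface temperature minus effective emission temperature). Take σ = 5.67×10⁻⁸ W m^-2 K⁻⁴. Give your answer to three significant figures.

Flux at the orbit: S = 1361/(11.4)² = 10.47 W m^-2.
Effective emission temperature (TOA balance): σT_e⁴ = S(1−α)/4 = 2.368 W m^-2 → T_e = 80.39 K.
The surface balance (absorbed SW + ε·downward IR = σT_s⁴) with T_a⁴ = T_s⁴/2 reduces to T_s = T_e·[2/(2−ε)]^¼ = 85.94 K.
Greenhouse warming: T_s − T_e = 5.554 K.

5.55 kelvin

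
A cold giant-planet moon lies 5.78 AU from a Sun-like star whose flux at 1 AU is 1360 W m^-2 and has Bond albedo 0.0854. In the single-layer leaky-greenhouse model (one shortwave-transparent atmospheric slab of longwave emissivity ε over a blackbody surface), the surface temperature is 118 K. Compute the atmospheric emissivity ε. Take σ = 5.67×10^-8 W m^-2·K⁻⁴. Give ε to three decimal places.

Irradiance scales as 1/d², so S = 1360 W m^-2 × (1/5.78)² = 40.71 W m^-2.
TOA balance gives T_e = 113.2 K.
Since (2−ε)/2 = (T_e/T_s)⁴ = 0.8467, ε = 0.3065.

0.307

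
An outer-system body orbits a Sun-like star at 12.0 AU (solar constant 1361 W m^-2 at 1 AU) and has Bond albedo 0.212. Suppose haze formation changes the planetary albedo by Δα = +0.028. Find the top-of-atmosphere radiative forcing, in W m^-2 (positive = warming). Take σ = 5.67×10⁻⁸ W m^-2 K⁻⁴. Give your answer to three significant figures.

-0.0662 W m^-2

Flux at the orbit: S = 1361/(12.0)² = 9.451 W m^-2.
The change in absorbed flux is Δ[S(1−α)/4] = −SΔα/4 = -0.06616 W m^-2.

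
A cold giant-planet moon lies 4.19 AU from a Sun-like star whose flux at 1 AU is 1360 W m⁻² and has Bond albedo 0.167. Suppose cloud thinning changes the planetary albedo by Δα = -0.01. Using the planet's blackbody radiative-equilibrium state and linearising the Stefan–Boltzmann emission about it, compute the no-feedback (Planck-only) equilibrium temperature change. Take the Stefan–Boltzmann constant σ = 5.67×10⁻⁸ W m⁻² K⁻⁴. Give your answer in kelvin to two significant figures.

0.39 K

By the inverse-square law, S = 1360/4.19² = 77.47 W m⁻².
Reference equilibrium: T_e = [S(1−α)/(4σ)]^(1/4) = 129.9 K.
TOA radiative forcing: ΔF = −S·Δα/4 = −77.47·(-0.01)/4 = 0.1937 W m⁻².
Planck response: λ_P = 4σT_e³ = 4·5.67×10⁻⁸·(129.9)³ = 0.4969 W m⁻²/K.
So ΔT₀ = 0.1937/0.4969 = 0.390 K.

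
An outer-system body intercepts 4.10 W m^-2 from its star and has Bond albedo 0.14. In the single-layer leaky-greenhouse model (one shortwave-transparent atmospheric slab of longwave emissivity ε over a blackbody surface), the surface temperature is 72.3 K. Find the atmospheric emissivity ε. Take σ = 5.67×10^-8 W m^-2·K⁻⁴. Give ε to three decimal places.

TOA balance gives T_e = 62.79 K.
Since (2−ε)/2 = (T_e/T_s)⁴ = 0.5690, ε = 0.8621.

0.862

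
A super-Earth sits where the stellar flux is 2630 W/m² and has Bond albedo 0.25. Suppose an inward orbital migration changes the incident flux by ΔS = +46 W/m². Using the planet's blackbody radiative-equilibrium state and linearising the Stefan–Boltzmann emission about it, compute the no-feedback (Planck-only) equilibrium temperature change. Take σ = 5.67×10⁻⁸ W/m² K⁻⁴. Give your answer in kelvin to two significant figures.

1.3 kelvin

Reference equilibrium: T_e = [S(1−α)/(4σ)]^(1/4) = 305.4 K.
ΔF = Δ[S(1−α)]/4 = (1−0.25)·+46/4 = 8.625 W/m².
Planck response: λ_P = 4σT_e³ = 4·5.67×10⁻⁸·(305.4)³ = 6.459 W/m²/K.
So ΔT₀ = 8.625/6.459 = 1.34 K.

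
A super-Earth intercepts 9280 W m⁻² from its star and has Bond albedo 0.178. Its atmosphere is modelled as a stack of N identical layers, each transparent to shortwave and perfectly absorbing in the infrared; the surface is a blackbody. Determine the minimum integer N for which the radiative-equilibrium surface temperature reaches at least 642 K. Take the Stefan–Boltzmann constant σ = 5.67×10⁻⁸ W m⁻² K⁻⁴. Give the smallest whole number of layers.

5

The effective emission temperature is T_e = [S(1−α)/(4σ)]^¼ = 428.2 K.
Need (N+1)T_e⁴ ≥ T_s⁴, i.e. N+1 ≥ (642/428.2)⁴ = 5.051.
Rounding up, N = 5.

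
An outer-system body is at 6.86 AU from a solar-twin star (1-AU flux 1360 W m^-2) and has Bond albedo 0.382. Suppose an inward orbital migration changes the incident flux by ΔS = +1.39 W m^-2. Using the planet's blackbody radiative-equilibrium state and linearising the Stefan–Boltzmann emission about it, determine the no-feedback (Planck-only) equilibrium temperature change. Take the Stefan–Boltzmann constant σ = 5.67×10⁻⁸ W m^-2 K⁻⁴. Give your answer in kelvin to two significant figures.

1.1 K

By the inverse-square law, S = 1360/6.86² = 28.90 W m^-2.
Reference equilibrium: T_e = [S(1−α)/(4σ)]^(1/4) = 94.20 K.
Only a fraction (1−α) is absorbed and it's spread over 4πR², so ΔF = (1−α)ΔS/4 = 0.2148 W m^-2.
Planck response: λ_P = 4σT_e³ = 4·5.67×10⁻⁸·(94.20)³ = 0.1896 W m^-2/K.
Hence the no-feedback warming is ΔF/(4σT_e³) = 1.13 K.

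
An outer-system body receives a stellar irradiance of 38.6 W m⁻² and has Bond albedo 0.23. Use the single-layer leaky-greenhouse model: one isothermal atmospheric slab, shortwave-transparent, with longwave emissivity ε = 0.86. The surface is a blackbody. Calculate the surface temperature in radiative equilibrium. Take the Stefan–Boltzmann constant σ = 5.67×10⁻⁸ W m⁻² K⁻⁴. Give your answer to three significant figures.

123 K

At the top of the atmosphere, σT_e⁴ = S(1−α)/4 = 7.431 W m⁻², giving T_e = 107.0 K.
The surface balance (absorbed SW + ε·downward IR = σT_s⁴) with T_a⁴ = T_s⁴/2 reduces to T_s = T_e·[2/(2−ε)]^¼ = 123.1 K.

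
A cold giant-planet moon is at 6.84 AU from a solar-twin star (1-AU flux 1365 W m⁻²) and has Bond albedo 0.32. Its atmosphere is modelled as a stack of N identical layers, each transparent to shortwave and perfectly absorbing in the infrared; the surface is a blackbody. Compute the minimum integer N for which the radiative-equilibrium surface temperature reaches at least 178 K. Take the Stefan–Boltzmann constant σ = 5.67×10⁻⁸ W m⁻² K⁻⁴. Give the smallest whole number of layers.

By the inverse-square law, S = 1365/6.84² = 29.18 W m⁻².
Top-of-atmosphere balance: σT_e⁴ = S(1−α)/4 = 4.960 W m⁻² → T_e = 96.71 K.
T_s = (N+1)^(1/4)·T_e ≥ 178 K requires N+1 ≥ (T_s/T_e)⁴ = (178/96.71)⁴ = 11.476.
The minimum whole number is N = 11.

11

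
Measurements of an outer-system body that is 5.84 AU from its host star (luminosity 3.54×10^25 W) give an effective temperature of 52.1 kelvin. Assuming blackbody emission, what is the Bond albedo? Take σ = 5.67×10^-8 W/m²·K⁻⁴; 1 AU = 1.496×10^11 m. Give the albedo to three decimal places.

0.547

Orbital distance: d = 5.84 AU = 8.737×10^11 m.
S = L/(4πd²) = 3.691 W/m².
From σT⁴ = S(1−α)/4 we invert for α: 1−α = 4σT⁴/S.
σT⁴ = 0.4178 W/m², so 4σT⁴ = 1.671 W/m².
Hence α = 1 − 1.671/3.691 = 0.5472.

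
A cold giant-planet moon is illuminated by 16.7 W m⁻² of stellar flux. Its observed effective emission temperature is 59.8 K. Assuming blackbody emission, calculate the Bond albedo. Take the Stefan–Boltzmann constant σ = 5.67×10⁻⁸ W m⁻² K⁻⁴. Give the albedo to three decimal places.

0.826

Energy balance: S(1−α)/4 = σT⁴, so 1−α = 4σT⁴/S.
4σT⁴ = 4·5.67×10⁻⁸·(59.8)⁴ = 2.900 W m⁻².
Hence α = 1 − 2.900/16.70 = 0.8263.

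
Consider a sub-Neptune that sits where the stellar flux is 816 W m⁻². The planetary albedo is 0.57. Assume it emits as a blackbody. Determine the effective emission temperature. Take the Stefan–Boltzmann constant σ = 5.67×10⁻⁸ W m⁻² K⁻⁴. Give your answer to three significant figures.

Absorbed flux (global mean): S(1−α)/4 = 816.0·0.43/4 = 87.72 W m⁻².
Balancing against σT⁴: T = (87.72/5.67×10⁻⁸)^(1/4) = 198.3 K.

198 K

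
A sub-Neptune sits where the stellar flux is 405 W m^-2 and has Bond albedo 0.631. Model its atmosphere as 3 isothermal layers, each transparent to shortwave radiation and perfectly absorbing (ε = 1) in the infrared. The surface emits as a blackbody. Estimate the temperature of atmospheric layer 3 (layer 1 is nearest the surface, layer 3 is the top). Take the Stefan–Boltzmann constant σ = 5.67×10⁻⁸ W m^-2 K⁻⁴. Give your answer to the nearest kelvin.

160 kelvin

The effective emission temperature is T_e = [S(1−α)/(4σ)]^¼ = 160.2 K.
The net upward flux σT_e⁴ is constant between every pair of levels, so T_k⁴ = (N+1−k)T_e⁴.
T_3 = (1)^(1/4)·160.2 = 160.2 K.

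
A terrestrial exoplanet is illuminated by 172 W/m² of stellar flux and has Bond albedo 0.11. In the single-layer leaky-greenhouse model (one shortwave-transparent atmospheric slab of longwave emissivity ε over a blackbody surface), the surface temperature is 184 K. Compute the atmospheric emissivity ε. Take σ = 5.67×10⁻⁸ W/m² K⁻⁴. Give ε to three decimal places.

0.822

First, T_e = [172.0·(1−0.11)/(4σ)]^(1/4) = 161.2 K.
Since (2−ε)/2 = (T_e/T_s)⁴ = 0.5888, ε = 0.8223.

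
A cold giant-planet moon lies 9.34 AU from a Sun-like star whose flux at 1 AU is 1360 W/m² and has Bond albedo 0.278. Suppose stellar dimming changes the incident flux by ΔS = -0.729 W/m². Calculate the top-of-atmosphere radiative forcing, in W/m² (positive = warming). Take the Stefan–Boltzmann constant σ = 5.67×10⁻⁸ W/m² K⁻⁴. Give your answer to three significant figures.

-0.132 W/m²

Irradiance scales as 1/d², so S = 1360 W/m² × (1/9.34)² = 15.59 W/m².
ΔF = Δ[S(1−α)]/4 = (1−0.278)·-0.729/4 = -0.1316 W/m².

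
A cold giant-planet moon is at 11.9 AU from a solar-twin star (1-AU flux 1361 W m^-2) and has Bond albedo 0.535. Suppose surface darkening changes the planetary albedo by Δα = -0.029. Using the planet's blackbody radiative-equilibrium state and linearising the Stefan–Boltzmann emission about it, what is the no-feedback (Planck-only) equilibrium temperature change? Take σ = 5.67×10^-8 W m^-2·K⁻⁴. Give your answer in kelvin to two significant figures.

Flux at the orbit: S = 1361/(11.9)² = 9.611 W m^-2.
Unperturbed T_e = [9.611·(1−0.535)/(4σ)]^¼ = 66.63 K.
The change in absorbed flux is Δ[S(1−α)/4] = −SΔα/4 = 0.06968 W m^-2.
Linearising σT⁴ gives d(σT⁴)/dT = 4σT_e³ = 0.06708 W m^-2 per K.
So ΔT₀ = 0.06968/0.06708 = 1.04 K.

1.0 K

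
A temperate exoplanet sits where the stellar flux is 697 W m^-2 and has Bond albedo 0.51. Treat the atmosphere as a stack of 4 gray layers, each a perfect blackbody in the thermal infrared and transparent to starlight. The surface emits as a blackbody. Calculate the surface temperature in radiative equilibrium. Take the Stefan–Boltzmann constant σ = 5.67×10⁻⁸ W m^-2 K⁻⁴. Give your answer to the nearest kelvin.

OLR = S(1−α)/4 = 85.38 W m^-2; the top layer radiates at T_e = 197.0 K.
Layer-by-layer balance gives σT_s⁴ = (N+1)σT_e⁴, so T_s = 5^¼·197.0 = 294.6 K.

295 kelvin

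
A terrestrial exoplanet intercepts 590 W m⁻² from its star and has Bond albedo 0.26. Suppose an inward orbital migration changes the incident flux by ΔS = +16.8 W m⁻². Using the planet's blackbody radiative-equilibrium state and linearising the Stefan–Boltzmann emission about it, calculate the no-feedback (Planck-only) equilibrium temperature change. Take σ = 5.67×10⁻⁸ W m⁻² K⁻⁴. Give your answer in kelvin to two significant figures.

1.5 kelvin

The baseline emission temperature is T_e = 209.5 K.
TOA radiative forcing: ΔF = (1−α)ΔS/4 = 0.74·(+16.8)/4 = 3.108 W m⁻².
Linearising σT⁴ gives d(σT⁴)/dT = 4σT_e³ = 2.084 W m⁻² per K.
So ΔT₀ = 3.108/2.084 = 1.49 K.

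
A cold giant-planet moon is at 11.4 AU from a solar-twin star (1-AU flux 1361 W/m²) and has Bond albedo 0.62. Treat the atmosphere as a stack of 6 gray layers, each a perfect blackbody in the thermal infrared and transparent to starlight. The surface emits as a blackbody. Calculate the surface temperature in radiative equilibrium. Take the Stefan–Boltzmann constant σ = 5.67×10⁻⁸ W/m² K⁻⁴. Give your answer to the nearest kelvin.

105 kelvin

By the inverse-square law, S = 1361/11.4² = 10.47 W/m².
Top-of-atmosphere balance: σT_e⁴ = S(1−α)/4 = 0.9949 W/m² → T_e = 64.72 K.
For an N-layer opaque stack, T_s⁴ = (N+1)T_e⁴, hence T_s = (7)^(1/4)×64.72 K = 105.3 K.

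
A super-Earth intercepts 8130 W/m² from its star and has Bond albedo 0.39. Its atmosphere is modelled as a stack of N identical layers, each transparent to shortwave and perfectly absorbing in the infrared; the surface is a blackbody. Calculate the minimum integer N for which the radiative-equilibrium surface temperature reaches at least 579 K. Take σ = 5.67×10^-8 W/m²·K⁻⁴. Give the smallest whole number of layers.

Top-of-atmosphere balance: σT_e⁴ = S(1−α)/4 = 1240 W/m² → T_e = 384.5 K.
Need (N+1)T_e⁴ ≥ T_s⁴, i.e. N+1 ≥ (579/384.5)⁴ = 5.140.
The minimum whole number is N = 5.

5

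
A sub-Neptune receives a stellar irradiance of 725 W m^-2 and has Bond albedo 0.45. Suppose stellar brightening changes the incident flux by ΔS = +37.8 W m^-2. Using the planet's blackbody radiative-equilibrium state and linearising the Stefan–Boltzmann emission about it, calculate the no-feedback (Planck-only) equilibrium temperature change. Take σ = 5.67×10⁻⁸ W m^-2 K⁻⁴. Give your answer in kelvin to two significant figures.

2.7 K

The baseline emission temperature is T_e = 204.8 K.
TOA radiative forcing: ΔF = (1−α)ΔS/4 = 0.55·(+37.8)/4 = 5.197 W m^-2.
The Planck feedback parameter is 4σT_e³ = 1.947 W m^-2/K.
Hence the no-feedback warming is ΔF/(4σT_e³) = 2.67 K.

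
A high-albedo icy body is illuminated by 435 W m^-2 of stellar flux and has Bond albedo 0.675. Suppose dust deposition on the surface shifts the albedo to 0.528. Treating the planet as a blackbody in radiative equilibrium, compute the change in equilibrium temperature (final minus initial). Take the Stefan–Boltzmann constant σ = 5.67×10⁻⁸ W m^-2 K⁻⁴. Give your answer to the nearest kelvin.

Initial: T₁ = [S(1−0.675)/(4σ)]^(1/4) = 158.0 K.
Final:   T₂ = [S(1−0.528)/(4σ)]^(1/4) = 173.5 K.
ΔT = T₂ − T₁ = 15.45 K.

15 K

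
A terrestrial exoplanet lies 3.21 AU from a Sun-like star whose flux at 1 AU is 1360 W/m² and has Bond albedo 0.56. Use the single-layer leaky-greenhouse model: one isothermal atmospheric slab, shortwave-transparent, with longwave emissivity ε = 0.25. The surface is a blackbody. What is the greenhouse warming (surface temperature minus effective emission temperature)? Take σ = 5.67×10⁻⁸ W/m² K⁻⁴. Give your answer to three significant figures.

4.29 K

By the inverse-square law, S = 1360/3.21² = 132.0 W/m².
The planet radiates to space at T_e = [S(1−α)/(4σ)]^(1/4) = 126.5 K.
For a single slab of emissivity ε, T_s⁴ = 2T_e⁴/(2−ε); thus T_s = 126.5·(1.143)^(1/4) = 130.8 K.
The atmosphere warms the surface by 4.294 K.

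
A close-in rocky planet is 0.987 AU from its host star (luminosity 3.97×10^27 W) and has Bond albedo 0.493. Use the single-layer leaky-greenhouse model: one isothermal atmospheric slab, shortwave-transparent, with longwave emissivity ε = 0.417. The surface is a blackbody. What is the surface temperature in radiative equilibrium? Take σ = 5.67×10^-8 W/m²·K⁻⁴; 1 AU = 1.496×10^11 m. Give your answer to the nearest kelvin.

Orbital distance: d = 0.987 AU = 1.477×10^11 m.
S = L/(4πd²) = 14490 W/m².
The planet radiates to space at T_e = [S(1−α)/(4σ)]^(1/4) = 424.2 K.
The surface balance (absorbed SW + ε·downward IR = σT_s⁴) with T_a⁴ = T_s⁴/2 reduces to T_s = T_e·[2/(2−ε)]^¼ = 449.8 K.

450 K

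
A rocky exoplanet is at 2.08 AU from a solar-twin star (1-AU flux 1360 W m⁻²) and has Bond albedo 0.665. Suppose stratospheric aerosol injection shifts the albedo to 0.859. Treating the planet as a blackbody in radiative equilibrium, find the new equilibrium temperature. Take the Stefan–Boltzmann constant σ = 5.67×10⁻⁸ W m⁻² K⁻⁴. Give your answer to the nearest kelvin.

118 K

Irradiance scales as 1/d², so S = 1360 W m⁻² × (1/2.08)² = 314.3 W m⁻².
New equilibrium: T₂ = [(1−0.859)·314.3/(4σ)]^(1/4) = 118.2 K.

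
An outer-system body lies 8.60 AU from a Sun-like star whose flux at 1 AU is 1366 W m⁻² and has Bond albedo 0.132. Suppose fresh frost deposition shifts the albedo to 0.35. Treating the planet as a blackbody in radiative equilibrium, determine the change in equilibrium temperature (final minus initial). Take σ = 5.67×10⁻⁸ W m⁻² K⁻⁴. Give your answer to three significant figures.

Flux at the orbit: S = 1366/(8.60)² = 18.47 W m⁻².
With α = 0.132, T₁ = 91.69 K.
Final:   T₂ = [S(1−0.35)/(4σ)]^(1/4) = 85.30 K.
Change: 85.30 − 91.69 = -6.396 K.

-6.40 K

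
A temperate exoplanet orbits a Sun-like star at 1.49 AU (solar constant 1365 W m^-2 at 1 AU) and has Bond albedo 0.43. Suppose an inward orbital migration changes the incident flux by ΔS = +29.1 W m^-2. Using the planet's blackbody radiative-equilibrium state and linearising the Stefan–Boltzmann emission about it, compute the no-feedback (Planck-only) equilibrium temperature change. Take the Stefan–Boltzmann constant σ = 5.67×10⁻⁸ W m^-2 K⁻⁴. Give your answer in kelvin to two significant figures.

2.3 kelvin

By the inverse-square law, S = 1365/1.49² = 614.8 W m^-2.
Reference equilibrium: T_e = [S(1−α)/(4σ)]^(1/4) = 198.3 K.
ΔF = Δ[S(1−α)]/4 = (1−0.43)·+29.1/4 = 4.147 W m^-2.
Linearising σT⁴ gives d(σT⁴)/dT = 4σT_e³ = 1.768 W m^-2 per K.
So ΔT₀ = 4.147/1.768 = 2.35 K.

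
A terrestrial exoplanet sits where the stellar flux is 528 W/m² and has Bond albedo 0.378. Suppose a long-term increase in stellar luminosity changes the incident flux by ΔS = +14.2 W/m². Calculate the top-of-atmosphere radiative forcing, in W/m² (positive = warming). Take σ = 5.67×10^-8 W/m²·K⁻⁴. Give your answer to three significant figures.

2.21 W/m²

Only a fraction (1−α) is absorbed and it's spread over 4πR², so ΔF = (1−α)ΔS/4 = 2.208 W/m².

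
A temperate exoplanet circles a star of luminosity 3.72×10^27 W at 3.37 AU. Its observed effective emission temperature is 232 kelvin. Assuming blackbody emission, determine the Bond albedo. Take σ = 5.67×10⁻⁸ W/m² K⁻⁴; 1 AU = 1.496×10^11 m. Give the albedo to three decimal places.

Orbital distance: d = 3.37 AU = 5.042×10^11 m.
S = L/(4πd²) = 1165 W/m².
Rearranging the radiative balance, α = 1 − 4σT⁴/S.
σT⁴ = 164.3 W/m², so 4σT⁴ = 657.0 W/m².
Hence α = 1 − 657.0/1165 = 0.4359.

0.436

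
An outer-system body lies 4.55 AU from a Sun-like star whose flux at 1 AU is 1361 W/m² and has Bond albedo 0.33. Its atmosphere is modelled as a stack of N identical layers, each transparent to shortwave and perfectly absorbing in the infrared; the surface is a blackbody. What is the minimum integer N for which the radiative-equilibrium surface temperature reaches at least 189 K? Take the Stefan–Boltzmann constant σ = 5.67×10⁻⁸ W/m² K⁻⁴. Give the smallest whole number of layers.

6

Irradiance scales as 1/d², so S = 1361 W/m² × (1/4.55)² = 65.74 W/m².
Top-of-atmosphere balance: σT_e⁴ = S(1−α)/4 = 11.01 W/m² → T_e = 118.1 K.
Need (N+1)T_e⁴ ≥ T_s⁴, i.e. N+1 ≥ (189/118.1)⁴ = 6.570.
Rounding up, N = 6.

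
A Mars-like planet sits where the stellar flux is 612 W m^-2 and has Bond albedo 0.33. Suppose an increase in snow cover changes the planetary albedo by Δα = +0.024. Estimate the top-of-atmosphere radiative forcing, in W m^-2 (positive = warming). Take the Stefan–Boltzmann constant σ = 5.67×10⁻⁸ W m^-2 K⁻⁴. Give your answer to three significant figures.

-3.67 W m^-2

The change in absorbed flux is Δ[S(1−α)/4] = −SΔα/4 = -3.672 W m^-2.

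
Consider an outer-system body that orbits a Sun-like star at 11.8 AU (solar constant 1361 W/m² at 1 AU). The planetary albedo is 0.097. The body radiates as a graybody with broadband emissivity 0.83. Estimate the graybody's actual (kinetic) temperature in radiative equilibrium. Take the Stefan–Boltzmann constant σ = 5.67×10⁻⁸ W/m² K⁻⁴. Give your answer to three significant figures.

Irradiance scales as 1/d², so S = 1361 W/m² × (1/11.8)² = 9.774 W/m².
Averaging over the sphere, the absorbed flux is S(1−α)/4 = 2.207 W/m².
Radiative balance εσT⁴ = 2.207 gives T = [2.207/(0.83·σ)]^(1/4) = 82.75 K.

82.7 K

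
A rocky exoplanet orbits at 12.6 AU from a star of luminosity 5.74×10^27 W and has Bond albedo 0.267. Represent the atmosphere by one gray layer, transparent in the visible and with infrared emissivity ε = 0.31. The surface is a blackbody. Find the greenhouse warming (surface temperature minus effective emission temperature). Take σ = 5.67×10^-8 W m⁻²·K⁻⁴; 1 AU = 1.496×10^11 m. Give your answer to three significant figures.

6.14 kelvin

Orbital distance: d = 12.6 AU = 1.885×10^12 m.
Flux at the orbit: S = L/(4πd²) = 5.74×10^27/(4π·(1.88×10^12)²) = 128.6 W m⁻².
The planet radiates to space at T_e = [S(1−α)/(4σ)]^(1/4) = 142.8 K.
For a single slab of emissivity ε, T_s⁴ = 2T_e⁴/(2−ε); thus T_s = 142.8·(1.183)^(1/4) = 148.9 K.
T_s − T_e = 148.9 − 142.8 = 6.140 K.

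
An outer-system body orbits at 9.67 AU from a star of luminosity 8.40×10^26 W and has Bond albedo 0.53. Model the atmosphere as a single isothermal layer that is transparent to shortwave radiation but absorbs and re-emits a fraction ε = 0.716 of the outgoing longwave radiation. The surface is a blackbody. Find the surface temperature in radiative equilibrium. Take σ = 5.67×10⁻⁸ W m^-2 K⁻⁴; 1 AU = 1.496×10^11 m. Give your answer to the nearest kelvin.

101 kelvin

d = 9.67 × 1.496×10^11 m = 1.447×10^12 m.
Flux at the orbit: S = L/(4πd²) = 8.40×10^26/(4π·(1.45×10^12)²) = 31.94 W m^-2.
The planet radiates to space at T_e = [S(1−α)/(4σ)]^(1/4) = 90.20 K.
Surface balance with a leaky layer gives σT_s⁴ = σT_e⁴·2/(2−ε), so T_s = T_e·[2/(2−0.716)]^(1/4) = 100.8 K.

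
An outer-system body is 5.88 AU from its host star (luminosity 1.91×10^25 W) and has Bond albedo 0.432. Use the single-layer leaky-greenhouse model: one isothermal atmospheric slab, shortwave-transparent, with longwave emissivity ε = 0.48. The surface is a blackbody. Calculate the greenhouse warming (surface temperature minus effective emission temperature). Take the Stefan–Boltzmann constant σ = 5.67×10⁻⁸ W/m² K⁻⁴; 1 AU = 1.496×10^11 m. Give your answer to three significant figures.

d = 5.88 × 1.496×10^11 m = 8.796×10^11 m.
Flux at the orbit: S = L/(4πd²) = 1.91×10^25/(4π·(8.80×10^11)²) = 1.964 W/m².
The planet radiates to space at T_e = [S(1−α)/(4σ)]^(1/4) = 47.10 K.
For a single slab of emissivity ε, T_s⁴ = 2T_e⁴/(2−ε); thus T_s = 47.10·(1.316)^(1/4) = 50.44 K.
T_s − T_e = 50.44 − 47.10 = 3.345 K.

3.34 kelvin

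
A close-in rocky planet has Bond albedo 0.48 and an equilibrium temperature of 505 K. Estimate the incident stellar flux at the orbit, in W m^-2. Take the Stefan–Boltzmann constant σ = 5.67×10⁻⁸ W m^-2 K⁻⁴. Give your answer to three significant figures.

28400 W m^-2

From S(1−α)/4 = σT⁴: S = 4σT⁴/(1−α).
The emitted flux is σT⁴ = 3688 W m^-2.
So S = 4×3688/(1−0.48) = 28370 W m^-2.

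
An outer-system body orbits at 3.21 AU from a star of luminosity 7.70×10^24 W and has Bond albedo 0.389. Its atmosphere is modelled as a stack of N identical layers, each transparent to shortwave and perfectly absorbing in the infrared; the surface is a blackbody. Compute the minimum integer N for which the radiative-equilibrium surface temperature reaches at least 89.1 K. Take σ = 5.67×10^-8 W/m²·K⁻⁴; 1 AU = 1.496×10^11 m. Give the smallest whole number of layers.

d = 3.21 × 1.496×10^11 m = 4.802×10^11 m.
Spreading L over a sphere of radius d: S = 7.70×10^24/(4π·4.80×10^11²) = 2.657 W/m².
OLR = S(1−α)/4 = 0.4059 W/m²; the top layer radiates at T_e = 51.73 K.
Since T_s⁴ = (N+1)T_e⁴, we need N ≥ (T_s/T_e)⁴ − 1 = 7.805.
Rounding up, N = 8.

8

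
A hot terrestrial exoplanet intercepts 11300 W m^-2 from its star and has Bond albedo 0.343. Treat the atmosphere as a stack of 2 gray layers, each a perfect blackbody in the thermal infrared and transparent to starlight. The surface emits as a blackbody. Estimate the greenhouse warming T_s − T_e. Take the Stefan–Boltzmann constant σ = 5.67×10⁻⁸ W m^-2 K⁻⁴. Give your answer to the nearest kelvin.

OLR = S(1−α)/4 = 1856 W m^-2; the top layer radiates at T_e = 425.4 K.
Surface: T_s = (3)^¼·T_e = 559.8 K.
So the greenhouse effect raises the surface by 559.8 − 425.4 = 134.4 K.

134 K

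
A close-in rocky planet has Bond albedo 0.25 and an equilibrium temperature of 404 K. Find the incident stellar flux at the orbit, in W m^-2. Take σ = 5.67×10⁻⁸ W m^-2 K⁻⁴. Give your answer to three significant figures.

8060 W m^-2

Invert the energy balance for S: S = 4σT⁴/(1−α).
σT⁴ = 5.67×10⁻⁸·(404)⁴ = 1510 W m^-2.
S = 4·1510/0.75 = 8056 W m^-2.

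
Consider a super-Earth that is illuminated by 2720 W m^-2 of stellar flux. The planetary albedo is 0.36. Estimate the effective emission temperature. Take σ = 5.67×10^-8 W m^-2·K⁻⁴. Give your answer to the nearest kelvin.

296 kelvin

Averaging over the sphere, the absorbed flux is S(1−α)/4 = 435.2 W m^-2.
Set σT⁴ = 435.2 → T = (435.2/σ)^(1/4) = 296.0 K.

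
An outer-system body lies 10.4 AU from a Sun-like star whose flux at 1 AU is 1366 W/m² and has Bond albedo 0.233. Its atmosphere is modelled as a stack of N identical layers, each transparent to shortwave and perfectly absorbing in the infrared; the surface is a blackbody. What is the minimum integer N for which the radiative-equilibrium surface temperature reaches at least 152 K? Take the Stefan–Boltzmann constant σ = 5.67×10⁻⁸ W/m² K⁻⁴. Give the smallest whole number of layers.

Flux at the orbit: S = 1366/(10.4)² = 12.63 W/m².
OLR = S(1−α)/4 = 2.422 W/m²; the top layer radiates at T_e = 80.84 K.
Since T_s⁴ = (N+1)T_e⁴, we need N ≥ (T_s/T_e)⁴ − 1 = 11.498.
Rounding up, N = 12.

12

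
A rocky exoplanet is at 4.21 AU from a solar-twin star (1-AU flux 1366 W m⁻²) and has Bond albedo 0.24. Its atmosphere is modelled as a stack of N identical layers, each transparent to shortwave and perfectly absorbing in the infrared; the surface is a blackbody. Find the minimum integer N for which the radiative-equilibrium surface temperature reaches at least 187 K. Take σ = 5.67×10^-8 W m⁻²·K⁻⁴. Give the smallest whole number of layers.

4

By the inverse-square law, S = 1366/4.21² = 77.07 W m⁻².
OLR = S(1−α)/4 = 14.64 W m⁻²; the top layer radiates at T_e = 126.8 K.
Since T_s⁴ = (N+1)T_e⁴, we need N ≥ (T_s/T_e)⁴ − 1 = 3.735.
So N ≥ 3.735; the smallest integer is N = 4.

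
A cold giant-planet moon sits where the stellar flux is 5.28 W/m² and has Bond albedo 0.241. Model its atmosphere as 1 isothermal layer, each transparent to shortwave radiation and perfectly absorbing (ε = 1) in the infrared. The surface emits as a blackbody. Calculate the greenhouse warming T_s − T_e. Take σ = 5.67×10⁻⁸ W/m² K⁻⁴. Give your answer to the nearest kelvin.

Top-of-atmosphere balance: σT_e⁴ = S(1−α)/4 = 1.002 W/m² → T_e = 64.83 K.
Surface: T_s = (2)^¼·T_e = 77.10 K.
So the greenhouse effect raises the surface by 77.10 − 64.83 = 12.27 K.

12 kelvin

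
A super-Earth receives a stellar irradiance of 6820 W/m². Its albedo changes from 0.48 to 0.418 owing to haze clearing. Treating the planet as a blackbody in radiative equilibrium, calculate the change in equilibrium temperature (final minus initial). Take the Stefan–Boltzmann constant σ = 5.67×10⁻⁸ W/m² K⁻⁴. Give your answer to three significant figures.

Initial: T₁ = [S(1−0.48)/(4σ)]^(1/4) = 353.6 K.
With α = 0.418, T₂ = 363.7 K.
Change: 363.7 − 353.6 = 10.10 K.

10.1 K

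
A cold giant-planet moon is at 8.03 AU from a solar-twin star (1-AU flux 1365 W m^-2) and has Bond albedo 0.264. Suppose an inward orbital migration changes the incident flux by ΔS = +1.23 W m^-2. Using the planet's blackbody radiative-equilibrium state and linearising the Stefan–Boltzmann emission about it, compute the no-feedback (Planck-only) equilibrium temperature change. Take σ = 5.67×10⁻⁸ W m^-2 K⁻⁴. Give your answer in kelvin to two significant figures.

By the inverse-square law, S = 1365/8.03² = 21.17 W m^-2.
Reference equilibrium: T_e = [S(1−α)/(4σ)]^(1/4) = 91.04 K.
ΔF = Δ[S(1−α)]/4 = (1−0.264)·+1.23/4 = 0.2263 W m^-2.
The Planck feedback parameter is 4σT_e³ = 0.1711 W m^-2/K.
ΔT₀ = ΔF/λ_P = 0.2263/0.1711 = 1.32 K.

1.3 K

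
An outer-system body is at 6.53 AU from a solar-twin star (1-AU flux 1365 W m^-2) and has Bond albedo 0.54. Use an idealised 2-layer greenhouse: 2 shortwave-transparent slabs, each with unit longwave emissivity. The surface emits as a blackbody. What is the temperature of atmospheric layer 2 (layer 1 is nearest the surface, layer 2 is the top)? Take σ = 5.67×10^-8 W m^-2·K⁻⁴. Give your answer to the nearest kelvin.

90 K

By the inverse-square law, S = 1365/6.53² = 32.01 W m^-2.
OLR = S(1−α)/4 = 3.681 W m^-2; the top layer radiates at T_e = 89.76 K.
In the N-layer model, layer k (counted from the surface) has T_k = (N+1−k)^(1/4)·T_e.
With k = 2: T_2 = (2+1−2)^¼·89.76 K = 89.76 K.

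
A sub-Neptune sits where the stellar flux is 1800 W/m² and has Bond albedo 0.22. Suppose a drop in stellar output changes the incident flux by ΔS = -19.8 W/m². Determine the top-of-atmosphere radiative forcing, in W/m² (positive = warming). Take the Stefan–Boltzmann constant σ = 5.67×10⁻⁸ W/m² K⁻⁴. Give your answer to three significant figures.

ΔF = Δ[S(1−α)]/4 = (1−0.22)·-19.8/4 = -3.861 W/m².

-3.86 W/m²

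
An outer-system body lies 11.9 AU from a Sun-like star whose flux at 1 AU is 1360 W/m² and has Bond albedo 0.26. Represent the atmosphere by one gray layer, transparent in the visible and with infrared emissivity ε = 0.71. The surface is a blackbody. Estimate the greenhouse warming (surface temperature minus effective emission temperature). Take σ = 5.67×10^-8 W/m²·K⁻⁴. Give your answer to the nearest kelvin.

9 kelvin

By the inverse-square law, S = 1360/11.9² = 9.604 W/m².
Effective emission temperature (TOA balance): σT_e⁴ = S(1−α)/4 = 1.777 W/m² → T_e = 74.82 K.
Surface balance with a leaky layer gives σT_s⁴ = σT_e⁴·2/(2−ε), so T_s = T_e·[2/(2−0.71)]^(1/4) = 83.49 K.
The atmosphere warms the surface by 8.669 K.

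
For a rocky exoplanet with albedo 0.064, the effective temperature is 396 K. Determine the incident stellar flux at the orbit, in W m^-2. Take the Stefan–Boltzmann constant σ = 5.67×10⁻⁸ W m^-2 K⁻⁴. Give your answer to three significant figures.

From S(1−α)/4 = σT⁴: S = 4σT⁴/(1−α).
The emitted flux is σT⁴ = 1394 W m^-2.
So S = 4×1394/(1−0.064) = 5959 W m^-2.

5960 W m^-2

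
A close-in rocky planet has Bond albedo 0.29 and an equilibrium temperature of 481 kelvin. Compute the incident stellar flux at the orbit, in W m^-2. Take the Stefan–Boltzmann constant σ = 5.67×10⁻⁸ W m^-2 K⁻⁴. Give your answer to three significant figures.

17100 W m^-2

Invert the energy balance for S: S = 4σT⁴/(1−α).
The emitted flux is σT⁴ = 3035 W m^-2.
So S = 4×3035/(1−0.29) = 17100 W m^-2.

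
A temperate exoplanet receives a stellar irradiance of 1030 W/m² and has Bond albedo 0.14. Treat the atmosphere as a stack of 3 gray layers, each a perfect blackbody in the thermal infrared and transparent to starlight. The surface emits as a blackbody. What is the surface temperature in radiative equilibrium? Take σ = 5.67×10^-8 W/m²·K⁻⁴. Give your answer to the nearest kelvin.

354 kelvin

Top-of-atmosphere balance: σT_e⁴ = S(1−α)/4 = 221.4 W/m² → T_e = 250.0 K.
For an N-layer opaque stack, T_s⁴ = (N+1)T_e⁴, hence T_s = (4)^(1/4)×250.0 K = 353.5 K.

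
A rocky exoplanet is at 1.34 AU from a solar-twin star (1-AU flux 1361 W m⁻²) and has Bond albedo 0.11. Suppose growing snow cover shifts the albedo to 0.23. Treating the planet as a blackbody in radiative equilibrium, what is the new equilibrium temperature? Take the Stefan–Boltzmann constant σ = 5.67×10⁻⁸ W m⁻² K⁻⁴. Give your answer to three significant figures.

Flux at the orbit: S = 1361/(1.34)² = 758.0 W m⁻².
New equilibrium: T₂ = [(1−0.23)·758.0/(4σ)]^(1/4) = 225.2 K.

225 kelvin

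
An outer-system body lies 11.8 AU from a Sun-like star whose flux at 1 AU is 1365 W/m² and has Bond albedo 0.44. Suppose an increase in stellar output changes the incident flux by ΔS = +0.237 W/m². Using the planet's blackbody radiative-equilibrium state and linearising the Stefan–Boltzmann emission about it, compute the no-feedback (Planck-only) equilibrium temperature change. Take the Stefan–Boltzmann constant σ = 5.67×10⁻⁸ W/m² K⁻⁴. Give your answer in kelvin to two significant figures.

Irradiance scales as 1/d², so S = 1365 W/m² × (1/11.8)² = 9.803 W/m².
Unperturbed T_e = [9.803·(1−0.44)/(4σ)]^¼ = 70.14 K.
ΔF = Δ[S(1−α)]/4 = (1−0.44)·+0.237/4 = 0.03318 W/m².
Linearising σT⁴ gives d(σT⁴)/dT = 4σT_e³ = 0.07827 W/m² per K.
So ΔT₀ = 0.03318/0.07827 = 0.424 K.

0.42 K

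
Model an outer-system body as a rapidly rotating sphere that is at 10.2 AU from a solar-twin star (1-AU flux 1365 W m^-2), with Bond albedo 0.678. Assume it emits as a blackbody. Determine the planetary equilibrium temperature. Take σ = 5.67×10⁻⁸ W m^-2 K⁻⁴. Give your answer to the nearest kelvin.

66 K

Flux at the orbit: S = 1365/(10.2)² = 13.12 W m^-2.
Averaging over the sphere, the absorbed flux is S(1−α)/4 = 1.056 W m^-2.
Set σT⁴ = 1.056 → T = (1.056/σ)^(1/4) = 65.70 K.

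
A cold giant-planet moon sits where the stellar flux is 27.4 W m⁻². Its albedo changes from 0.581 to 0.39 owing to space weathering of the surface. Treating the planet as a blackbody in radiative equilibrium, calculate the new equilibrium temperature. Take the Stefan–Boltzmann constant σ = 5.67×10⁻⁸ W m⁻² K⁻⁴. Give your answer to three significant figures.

New equilibrium: T₂ = [(1−0.39)·27.40/(4σ)]^(1/4) = 92.65 K.

92.7 K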